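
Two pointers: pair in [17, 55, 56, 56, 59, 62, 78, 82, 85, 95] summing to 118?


lo=0(17)+hi=9(95)=112
lo=1(55)+hi=9(95)=150
lo=1(55)+hi=8(85)=140
lo=1(55)+hi=7(82)=137
lo=1(55)+hi=6(78)=133
lo=1(55)+hi=5(62)=117
lo=2(56)+hi=5(62)=118

Yes: 56+62=118


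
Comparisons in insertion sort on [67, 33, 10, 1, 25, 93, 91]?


Algorithm: insertion sort
Input: [67, 33, 10, 1, 25, 93, 91]
Sorted: [1, 10, 25, 33, 67, 91, 93]

12


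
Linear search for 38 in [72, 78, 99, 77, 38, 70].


i=0: 72!=38
i=1: 78!=38
i=2: 99!=38
i=3: 77!=38
i=4: 38==38 found!

Found at 4, 5 comps


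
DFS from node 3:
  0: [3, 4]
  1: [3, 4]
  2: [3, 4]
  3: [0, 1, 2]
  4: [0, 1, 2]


Visit 3, push [2, 1, 0]
Visit 0, push [4]
Visit 4, push [2, 1]
Visit 1, push []
Visit 2, push []

DFS order: [3, 0, 4, 1, 2]


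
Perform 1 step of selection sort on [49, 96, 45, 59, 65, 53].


Initial: [49, 96, 45, 59, 65, 53]
Step 1: min=45 at 2
  Swap: [45, 96, 49, 59, 65, 53]

After 1 step: [45, 96, 49, 59, 65, 53]


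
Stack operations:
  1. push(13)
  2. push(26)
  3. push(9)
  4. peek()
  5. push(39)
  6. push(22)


push(13) -> [13]
push(26) -> [13, 26]
push(9) -> [13, 26, 9]
peek()->9
push(39) -> [13, 26, 9, 39]
push(22) -> [13, 26, 9, 39, 22]

Final stack: [13, 26, 9, 39, 22]


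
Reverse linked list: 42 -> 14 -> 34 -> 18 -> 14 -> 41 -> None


Step 1: curr=42, set curr.next=prev(None) | reversed so far: 42
Step 2: curr=14, set curr.next=prev(42) | reversed so far: 14 -> 42
Step 3: curr=34, set curr.next=prev(14) | reversed so far: 34 -> 14 -> 42
Step 4: curr=18, set curr.next=prev(34) | reversed so far: 18 -> 34 -> 14 -> 42
Step 5: curr=14, set curr.next=prev(18) | reversed so far: 14 -> 18 -> 34 -> 14 -> 42
Step 6: curr=41, set curr.next=prev(14) | reversed so far: 41 -> 14 -> 18 -> 34 -> 14 -> 42

41 -> 14 -> 18 -> 34 -> 14 -> 42 -> None


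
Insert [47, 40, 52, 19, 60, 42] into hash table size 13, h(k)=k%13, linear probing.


Insert 47: h=8 -> slot 8
Insert 40: h=1 -> slot 1
Insert 52: h=0 -> slot 0
Insert 19: h=6 -> slot 6
Insert 60: h=8, 1 probes -> slot 9
Insert 42: h=3 -> slot 3

Table: [52, 40, None, 42, None, None, 19, None, 47, 60, None, None, None]


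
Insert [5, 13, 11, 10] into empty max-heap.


Insert 5: [5]
Insert 13: [13, 5]
Insert 11: [13, 5, 11]
Insert 10: [13, 10, 11, 5]

Final heap: [13, 10, 11, 5]


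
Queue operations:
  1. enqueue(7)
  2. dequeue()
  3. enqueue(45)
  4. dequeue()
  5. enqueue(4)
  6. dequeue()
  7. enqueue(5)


enqueue(7) -> [7]
dequeue()->7, []
enqueue(45) -> [45]
dequeue()->45, []
enqueue(4) -> [4]
dequeue()->4, []
enqueue(5) -> [5]

Final queue: [5]


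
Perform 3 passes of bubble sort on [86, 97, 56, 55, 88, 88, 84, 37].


Initial: [86, 97, 56, 55, 88, 88, 84, 37]
Pass 1: [86, 56, 55, 88, 88, 84, 37, 97] (6 swaps)
Pass 2: [56, 55, 86, 88, 84, 37, 88, 97] (4 swaps)
Pass 3: [55, 56, 86, 84, 37, 88, 88, 97] (3 swaps)

After 3 passes: [55, 56, 86, 84, 37, 88, 88, 97]


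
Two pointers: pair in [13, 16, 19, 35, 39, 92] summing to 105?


lo=0(13)+hi=5(92)=105

Yes: 13+92=105


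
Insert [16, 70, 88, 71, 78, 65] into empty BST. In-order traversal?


Insert 16: root
Insert 70: R from 16
Insert 88: R from 16 -> R from 70
Insert 71: R from 16 -> R from 70 -> L from 88
Insert 78: R from 16 -> R from 70 -> L from 88 -> R from 71
Insert 65: R from 16 -> L from 70

In-order: [16, 65, 70, 71, 78, 88]


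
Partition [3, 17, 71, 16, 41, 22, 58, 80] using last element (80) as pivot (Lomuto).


Pivot: 80
  3 <= 80: advance i (no swap)
  17 <= 80: advance i (no swap)
  71 <= 80: advance i (no swap)
  16 <= 80: advance i (no swap)
  41 <= 80: advance i (no swap)
  22 <= 80: advance i (no swap)
  58 <= 80: advance i (no swap)
Place pivot at 7: [3, 17, 71, 16, 41, 22, 58, 80]

Partitioned: [3, 17, 71, 16, 41, 22, 58, 80]


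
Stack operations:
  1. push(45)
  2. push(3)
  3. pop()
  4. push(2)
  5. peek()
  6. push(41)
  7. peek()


push(45) -> [45]
push(3) -> [45, 3]
pop()->3, [45]
push(2) -> [45, 2]
peek()->2
push(41) -> [45, 2, 41]
peek()->41

Final stack: [45, 2, 41]


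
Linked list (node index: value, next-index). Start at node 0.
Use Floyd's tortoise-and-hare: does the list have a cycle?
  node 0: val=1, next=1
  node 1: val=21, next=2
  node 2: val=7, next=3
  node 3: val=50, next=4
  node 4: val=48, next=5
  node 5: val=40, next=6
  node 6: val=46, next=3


Floyd's tortoise (slow, +1) and hare (fast, +2):
  init: slow=0, fast=0
  step 1: slow=1, fast=2
  step 2: slow=2, fast=4
  step 3: slow=3, fast=6
  step 4: slow=4, fast=4
  slow == fast at node 4: cycle detected

Cycle: yes


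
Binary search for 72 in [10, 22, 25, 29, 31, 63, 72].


Step 1: lo=0, hi=6, mid=3, val=29
Step 2: lo=4, hi=6, mid=5, val=63
Step 3: lo=6, hi=6, mid=6, val=72

Found at index 6


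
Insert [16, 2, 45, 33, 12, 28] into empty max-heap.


Insert 16: [16]
Insert 2: [16, 2]
Insert 45: [45, 2, 16]
Insert 33: [45, 33, 16, 2]
Insert 12: [45, 33, 16, 2, 12]
Insert 28: [45, 33, 28, 2, 12, 16]

Final heap: [45, 33, 28, 2, 12, 16]


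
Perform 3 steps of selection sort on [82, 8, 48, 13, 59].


Initial: [82, 8, 48, 13, 59]
Step 1: min=8 at 1
  Swap: [8, 82, 48, 13, 59]
Step 2: min=13 at 3
  Swap: [8, 13, 48, 82, 59]
Step 3: min=48 at 2
  Swap: [8, 13, 48, 82, 59]

After 3 steps: [8, 13, 48, 82, 59]


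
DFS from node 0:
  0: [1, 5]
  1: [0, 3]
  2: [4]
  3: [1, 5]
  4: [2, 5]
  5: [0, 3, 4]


Visit 0, push [5, 1]
Visit 1, push [3]
Visit 3, push [5]
Visit 5, push [4]
Visit 4, push [2]
Visit 2, push []

DFS order: [0, 1, 3, 5, 4, 2]


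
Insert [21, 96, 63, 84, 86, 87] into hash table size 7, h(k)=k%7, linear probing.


Insert 21: h=0 -> slot 0
Insert 96: h=5 -> slot 5
Insert 63: h=0, 1 probes -> slot 1
Insert 84: h=0, 2 probes -> slot 2
Insert 86: h=2, 1 probes -> slot 3
Insert 87: h=3, 1 probes -> slot 4

Table: [21, 63, 84, 86, 87, 96, None]


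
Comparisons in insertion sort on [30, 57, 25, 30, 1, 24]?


Algorithm: insertion sort
Input: [30, 57, 25, 30, 1, 24]
Sorted: [1, 24, 25, 30, 30, 57]

14


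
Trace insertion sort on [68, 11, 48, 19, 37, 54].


Initial: [68, 11, 48, 19, 37, 54]
Insert 11: [11, 68, 48, 19, 37, 54]
Insert 48: [11, 48, 68, 19, 37, 54]
Insert 19: [11, 19, 48, 68, 37, 54]
Insert 37: [11, 19, 37, 48, 68, 54]
Insert 54: [11, 19, 37, 48, 54, 68]

Sorted: [11, 19, 37, 48, 54, 68]


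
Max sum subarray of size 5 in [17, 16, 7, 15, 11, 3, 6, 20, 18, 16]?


[0:5]: 66
[1:6]: 52
[2:7]: 42
[3:8]: 55
[4:9]: 58
[5:10]: 63

Max: 66 at [0:5]


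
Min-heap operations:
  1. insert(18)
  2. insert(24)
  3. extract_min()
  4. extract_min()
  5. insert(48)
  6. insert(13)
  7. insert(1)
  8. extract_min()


insert(18) -> [18]
insert(24) -> [18, 24]
extract_min()->18, [24]
extract_min()->24, []
insert(48) -> [48]
insert(13) -> [13, 48]
insert(1) -> [1, 48, 13]
extract_min()->1, [13, 48]

Final heap: [13, 48]


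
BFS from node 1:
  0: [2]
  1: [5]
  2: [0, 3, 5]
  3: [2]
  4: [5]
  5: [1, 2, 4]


Visit 1, enqueue [5]
Visit 5, enqueue [2, 4]
Visit 2, enqueue [0, 3]
Visit 4, enqueue []
Visit 0, enqueue []
Visit 3, enqueue []

BFS order: [1, 5, 2, 4, 0, 3]


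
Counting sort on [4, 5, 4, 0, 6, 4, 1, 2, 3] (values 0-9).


Input: [4, 5, 4, 0, 6, 4, 1, 2, 3]
Counts: [1, 1, 1, 1, 3, 1, 1, 0, 0, 0]

Sorted: [0, 1, 2, 3, 4, 4, 4, 5, 6]


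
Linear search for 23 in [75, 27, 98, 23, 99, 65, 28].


i=0: 75!=23
i=1: 27!=23
i=2: 98!=23
i=3: 23==23 found!

Found at 3, 4 comps


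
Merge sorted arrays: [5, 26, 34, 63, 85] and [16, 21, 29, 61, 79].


Take 5 from A
Take 16 from B
Take 21 from B
Take 26 from A
Take 29 from B
Take 34 from A
Take 61 from B
Take 63 from A
Take 79 from B

Merged: [5, 16, 21, 26, 29, 34, 61, 63, 79, 85]


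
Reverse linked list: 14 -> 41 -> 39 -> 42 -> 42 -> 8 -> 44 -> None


Step 1: curr=14, set curr.next=prev(None) | reversed so far: 14
Step 2: curr=41, set curr.next=prev(14) | reversed so far: 41 -> 14
Step 3: curr=39, set curr.next=prev(41) | reversed so far: 39 -> 41 -> 14
Step 4: curr=42, set curr.next=prev(39) | reversed so far: 42 -> 39 -> 41 -> 14
Step 5: curr=42, set curr.next=prev(42) | reversed so far: 42 -> 42 -> 39 -> 41 -> 14
Step 6: curr=8, set curr.next=prev(42) | reversed so far: 8 -> 42 -> 42 -> 39 -> 41 -> 14
Step 7: curr=44, set curr.next=prev(8) | reversed so far: 44 -> 8 -> 42 -> 42 -> 39 -> 41 -> 14

44 -> 8 -> 42 -> 42 -> 39 -> 41 -> 14 -> None


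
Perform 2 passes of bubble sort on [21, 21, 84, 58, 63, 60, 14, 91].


Initial: [21, 21, 84, 58, 63, 60, 14, 91]
Pass 1: [21, 21, 58, 63, 60, 14, 84, 91] (4 swaps)
Pass 2: [21, 21, 58, 60, 14, 63, 84, 91] (2 swaps)

After 2 passes: [21, 21, 58, 60, 14, 63, 84, 91]


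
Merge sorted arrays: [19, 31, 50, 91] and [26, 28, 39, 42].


Take 19 from A
Take 26 from B
Take 28 from B
Take 31 from A
Take 39 from B
Take 42 from B

Merged: [19, 26, 28, 31, 39, 42, 50, 91]


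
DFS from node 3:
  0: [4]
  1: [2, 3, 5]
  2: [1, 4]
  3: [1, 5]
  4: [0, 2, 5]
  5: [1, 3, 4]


Visit 3, push [5, 1]
Visit 1, push [5, 2]
Visit 2, push [4]
Visit 4, push [5, 0]
Visit 0, push []
Visit 5, push []

DFS order: [3, 1, 2, 4, 0, 5]


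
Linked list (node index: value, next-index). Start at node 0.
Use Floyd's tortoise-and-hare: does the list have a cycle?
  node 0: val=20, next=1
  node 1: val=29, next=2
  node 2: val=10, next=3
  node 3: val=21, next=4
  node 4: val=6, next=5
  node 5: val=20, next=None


Floyd's tortoise (slow, +1) and hare (fast, +2):
  init: slow=0, fast=0
  step 1: slow=1, fast=2
  step 2: slow=2, fast=4
  step 3: fast 4->5->None, no cycle

Cycle: no


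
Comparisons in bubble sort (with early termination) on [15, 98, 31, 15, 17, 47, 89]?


Algorithm: bubble sort (with early termination)
Input: [15, 98, 31, 15, 17, 47, 89]
Sorted: [15, 15, 17, 31, 47, 89, 98]

15


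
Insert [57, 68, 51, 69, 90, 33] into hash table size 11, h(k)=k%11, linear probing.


Insert 57: h=2 -> slot 2
Insert 68: h=2, 1 probes -> slot 3
Insert 51: h=7 -> slot 7
Insert 69: h=3, 1 probes -> slot 4
Insert 90: h=2, 3 probes -> slot 5
Insert 33: h=0 -> slot 0

Table: [33, None, 57, 68, 69, 90, None, 51, None, None, None]


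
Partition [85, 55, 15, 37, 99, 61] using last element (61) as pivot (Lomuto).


Pivot: 61
  55 <= 61: swap -> [55, 85, 15, 37, 99, 61]
  15 <= 61: swap -> [55, 15, 85, 37, 99, 61]
  37 <= 61: swap -> [55, 15, 37, 85, 99, 61]
Place pivot at 3: [55, 15, 37, 61, 99, 85]

Partitioned: [55, 15, 37, 61, 99, 85]


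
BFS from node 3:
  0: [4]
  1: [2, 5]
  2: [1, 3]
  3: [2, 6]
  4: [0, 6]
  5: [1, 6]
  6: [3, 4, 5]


Visit 3, enqueue [2, 6]
Visit 2, enqueue [1]
Visit 6, enqueue [4, 5]
Visit 1, enqueue []
Visit 4, enqueue [0]
Visit 5, enqueue []
Visit 0, enqueue []

BFS order: [3, 2, 6, 1, 4, 5, 0]


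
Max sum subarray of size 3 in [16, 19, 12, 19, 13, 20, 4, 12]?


[0:3]: 47
[1:4]: 50
[2:5]: 44
[3:6]: 52
[4:7]: 37
[5:8]: 36

Max: 52 at [3:6]


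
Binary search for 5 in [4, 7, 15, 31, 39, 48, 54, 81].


Step 1: lo=0, hi=7, mid=3, val=31
Step 2: lo=0, hi=2, mid=1, val=7
Step 3: lo=0, hi=0, mid=0, val=4

Not found


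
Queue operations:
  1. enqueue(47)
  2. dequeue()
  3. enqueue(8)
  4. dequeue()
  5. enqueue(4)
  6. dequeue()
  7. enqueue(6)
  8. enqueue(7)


enqueue(47) -> [47]
dequeue()->47, []
enqueue(8) -> [8]
dequeue()->8, []
enqueue(4) -> [4]
dequeue()->4, []
enqueue(6) -> [6]
enqueue(7) -> [6, 7]

Final queue: [6, 7]


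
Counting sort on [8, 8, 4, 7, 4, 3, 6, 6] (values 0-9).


Input: [8, 8, 4, 7, 4, 3, 6, 6]
Counts: [0, 0, 0, 1, 2, 0, 2, 1, 2, 0]

Sorted: [3, 4, 4, 6, 6, 7, 8, 8]


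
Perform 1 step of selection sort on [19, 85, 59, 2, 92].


Initial: [19, 85, 59, 2, 92]
Step 1: min=2 at 3
  Swap: [2, 85, 59, 19, 92]

After 1 step: [2, 85, 59, 19, 92]


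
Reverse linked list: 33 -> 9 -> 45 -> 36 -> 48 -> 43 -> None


Step 1: curr=33, set curr.next=prev(None) | reversed so far: 33
Step 2: curr=9, set curr.next=prev(33) | reversed so far: 9 -> 33
Step 3: curr=45, set curr.next=prev(9) | reversed so far: 45 -> 9 -> 33
Step 4: curr=36, set curr.next=prev(45) | reversed so far: 36 -> 45 -> 9 -> 33
Step 5: curr=48, set curr.next=prev(36) | reversed so far: 48 -> 36 -> 45 -> 9 -> 33
Step 6: curr=43, set curr.next=prev(48) | reversed so far: 43 -> 48 -> 36 -> 45 -> 9 -> 33

43 -> 48 -> 36 -> 45 -> 9 -> 33 -> None


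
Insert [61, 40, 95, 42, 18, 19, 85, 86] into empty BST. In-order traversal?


Insert 61: root
Insert 40: L from 61
Insert 95: R from 61
Insert 42: L from 61 -> R from 40
Insert 18: L from 61 -> L from 40
Insert 19: L from 61 -> L from 40 -> R from 18
Insert 85: R from 61 -> L from 95
Insert 86: R from 61 -> L from 95 -> R from 85

In-order: [18, 19, 40, 42, 61, 85, 86, 95]


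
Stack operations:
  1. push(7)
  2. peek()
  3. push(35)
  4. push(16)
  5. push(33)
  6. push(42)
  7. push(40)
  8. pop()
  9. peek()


push(7) -> [7]
peek()->7
push(35) -> [7, 35]
push(16) -> [7, 35, 16]
push(33) -> [7, 35, 16, 33]
push(42) -> [7, 35, 16, 33, 42]
push(40) -> [7, 35, 16, 33, 42, 40]
pop()->40, [7, 35, 16, 33, 42]
peek()->42

Final stack: [7, 35, 16, 33, 42]


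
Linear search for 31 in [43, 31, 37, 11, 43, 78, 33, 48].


i=0: 43!=31
i=1: 31==31 found!

Found at 1, 2 comps


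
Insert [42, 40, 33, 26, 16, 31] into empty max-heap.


Insert 42: [42]
Insert 40: [42, 40]
Insert 33: [42, 40, 33]
Insert 26: [42, 40, 33, 26]
Insert 16: [42, 40, 33, 26, 16]
Insert 31: [42, 40, 33, 26, 16, 31]

Final heap: [42, 40, 33, 26, 16, 31]


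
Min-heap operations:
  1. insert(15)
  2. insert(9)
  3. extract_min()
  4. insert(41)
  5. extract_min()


insert(15) -> [15]
insert(9) -> [9, 15]
extract_min()->9, [15]
insert(41) -> [15, 41]
extract_min()->15, [41]

Final heap: [41]


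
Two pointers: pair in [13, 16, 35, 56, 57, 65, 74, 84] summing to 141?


lo=0(13)+hi=7(84)=97
lo=1(16)+hi=7(84)=100
lo=2(35)+hi=7(84)=119
lo=3(56)+hi=7(84)=140
lo=4(57)+hi=7(84)=141

Yes: 57+84=141


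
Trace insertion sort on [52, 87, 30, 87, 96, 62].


Initial: [52, 87, 30, 87, 96, 62]
Insert 87: [52, 87, 30, 87, 96, 62]
Insert 30: [30, 52, 87, 87, 96, 62]
Insert 87: [30, 52, 87, 87, 96, 62]
Insert 96: [30, 52, 87, 87, 96, 62]
Insert 62: [30, 52, 62, 87, 87, 96]

Sorted: [30, 52, 62, 87, 87, 96]


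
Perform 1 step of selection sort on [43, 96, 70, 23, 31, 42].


Initial: [43, 96, 70, 23, 31, 42]
Step 1: min=23 at 3
  Swap: [23, 96, 70, 43, 31, 42]

After 1 step: [23, 96, 70, 43, 31, 42]


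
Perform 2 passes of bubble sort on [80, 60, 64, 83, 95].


Initial: [80, 60, 64, 83, 95]
Pass 1: [60, 64, 80, 83, 95] (2 swaps)
Pass 2: [60, 64, 80, 83, 95] (0 swaps)

After 2 passes: [60, 64, 80, 83, 95]


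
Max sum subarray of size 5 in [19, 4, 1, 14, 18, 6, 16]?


[0:5]: 56
[1:6]: 43
[2:7]: 55

Max: 56 at [0:5]


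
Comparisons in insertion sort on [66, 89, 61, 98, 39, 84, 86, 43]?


Algorithm: insertion sort
Input: [66, 89, 61, 98, 39, 84, 86, 43]
Sorted: [39, 43, 61, 66, 84, 86, 89, 98]

21


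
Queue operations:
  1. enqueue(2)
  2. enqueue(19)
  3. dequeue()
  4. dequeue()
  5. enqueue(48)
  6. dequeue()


enqueue(2) -> [2]
enqueue(19) -> [2, 19]
dequeue()->2, [19]
dequeue()->19, []
enqueue(48) -> [48]
dequeue()->48, []

Final queue: []


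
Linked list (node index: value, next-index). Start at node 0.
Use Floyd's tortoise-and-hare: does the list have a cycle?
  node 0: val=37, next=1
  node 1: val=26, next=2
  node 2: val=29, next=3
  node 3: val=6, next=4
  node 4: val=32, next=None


Floyd's tortoise (slow, +1) and hare (fast, +2):
  init: slow=0, fast=0
  step 1: slow=1, fast=2
  step 2: slow=2, fast=4
  step 3: fast -> None, no cycle

Cycle: no


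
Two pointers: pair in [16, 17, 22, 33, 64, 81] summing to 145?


lo=0(16)+hi=5(81)=97
lo=1(17)+hi=5(81)=98
lo=2(22)+hi=5(81)=103
lo=3(33)+hi=5(81)=114
lo=4(64)+hi=5(81)=145

Yes: 64+81=145


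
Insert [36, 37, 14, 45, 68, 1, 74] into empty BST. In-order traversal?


Insert 36: root
Insert 37: R from 36
Insert 14: L from 36
Insert 45: R from 36 -> R from 37
Insert 68: R from 36 -> R from 37 -> R from 45
Insert 1: L from 36 -> L from 14
Insert 74: R from 36 -> R from 37 -> R from 45 -> R from 68

In-order: [1, 14, 36, 37, 45, 68, 74]


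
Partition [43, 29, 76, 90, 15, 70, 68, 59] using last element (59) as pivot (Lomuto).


Pivot: 59
  43 <= 59: advance i (no swap)
  29 <= 59: advance i (no swap)
  15 <= 59: swap -> [43, 29, 15, 90, 76, 70, 68, 59]
Place pivot at 3: [43, 29, 15, 59, 76, 70, 68, 90]

Partitioned: [43, 29, 15, 59, 76, 70, 68, 90]


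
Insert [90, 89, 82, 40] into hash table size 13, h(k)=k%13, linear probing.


Insert 90: h=12 -> slot 12
Insert 89: h=11 -> slot 11
Insert 82: h=4 -> slot 4
Insert 40: h=1 -> slot 1

Table: [None, 40, None, None, 82, None, None, None, None, None, None, 89, 90]


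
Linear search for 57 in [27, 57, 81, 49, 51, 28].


i=0: 27!=57
i=1: 57==57 found!

Found at 1, 2 comps


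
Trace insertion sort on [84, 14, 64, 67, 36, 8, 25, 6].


Initial: [84, 14, 64, 67, 36, 8, 25, 6]
Insert 14: [14, 84, 64, 67, 36, 8, 25, 6]
Insert 64: [14, 64, 84, 67, 36, 8, 25, 6]
Insert 67: [14, 64, 67, 84, 36, 8, 25, 6]
Insert 36: [14, 36, 64, 67, 84, 8, 25, 6]
Insert 8: [8, 14, 36, 64, 67, 84, 25, 6]
Insert 25: [8, 14, 25, 36, 64, 67, 84, 6]
Insert 6: [6, 8, 14, 25, 36, 64, 67, 84]

Sorted: [6, 8, 14, 25, 36, 64, 67, 84]


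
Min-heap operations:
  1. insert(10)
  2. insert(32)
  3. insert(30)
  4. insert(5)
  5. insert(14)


insert(10) -> [10]
insert(32) -> [10, 32]
insert(30) -> [10, 32, 30]
insert(5) -> [5, 10, 30, 32]
insert(14) -> [5, 10, 30, 32, 14]

Final heap: [5, 10, 30, 32, 14]


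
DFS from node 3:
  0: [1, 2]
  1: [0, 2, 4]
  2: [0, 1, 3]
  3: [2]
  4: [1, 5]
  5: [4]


Visit 3, push [2]
Visit 2, push [1, 0]
Visit 0, push [1]
Visit 1, push [4]
Visit 4, push [5]
Visit 5, push []

DFS order: [3, 2, 0, 1, 4, 5]


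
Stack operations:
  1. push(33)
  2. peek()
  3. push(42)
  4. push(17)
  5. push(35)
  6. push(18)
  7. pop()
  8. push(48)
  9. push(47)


push(33) -> [33]
peek()->33
push(42) -> [33, 42]
push(17) -> [33, 42, 17]
push(35) -> [33, 42, 17, 35]
push(18) -> [33, 42, 17, 35, 18]
pop()->18, [33, 42, 17, 35]
push(48) -> [33, 42, 17, 35, 48]
push(47) -> [33, 42, 17, 35, 48, 47]

Final stack: [33, 42, 17, 35, 48, 47]


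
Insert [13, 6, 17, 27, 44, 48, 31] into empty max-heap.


Insert 13: [13]
Insert 6: [13, 6]
Insert 17: [17, 6, 13]
Insert 27: [27, 17, 13, 6]
Insert 44: [44, 27, 13, 6, 17]
Insert 48: [48, 27, 44, 6, 17, 13]
Insert 31: [48, 27, 44, 6, 17, 13, 31]

Final heap: [48, 27, 44, 6, 17, 13, 31]


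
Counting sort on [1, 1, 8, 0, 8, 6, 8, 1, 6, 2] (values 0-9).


Input: [1, 1, 8, 0, 8, 6, 8, 1, 6, 2]
Counts: [1, 3, 1, 0, 0, 0, 2, 0, 3, 0]

Sorted: [0, 1, 1, 1, 2, 6, 6, 8, 8, 8]


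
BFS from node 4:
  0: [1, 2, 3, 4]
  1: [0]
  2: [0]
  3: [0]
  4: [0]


Visit 4, enqueue [0]
Visit 0, enqueue [1, 2, 3]
Visit 1, enqueue []
Visit 2, enqueue []
Visit 3, enqueue []

BFS order: [4, 0, 1, 2, 3]


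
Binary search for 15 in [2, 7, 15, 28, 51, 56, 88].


Step 1: lo=0, hi=6, mid=3, val=28
Step 2: lo=0, hi=2, mid=1, val=7
Step 3: lo=2, hi=2, mid=2, val=15

Found at index 2


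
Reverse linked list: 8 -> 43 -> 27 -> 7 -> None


Step 1: curr=8, set curr.next=prev(None) | reversed so far: 8
Step 2: curr=43, set curr.next=prev(8) | reversed so far: 43 -> 8
Step 3: curr=27, set curr.next=prev(43) | reversed so far: 27 -> 43 -> 8
Step 4: curr=7, set curr.next=prev(27) | reversed so far: 7 -> 27 -> 43 -> 8

7 -> 27 -> 43 -> 8 -> None


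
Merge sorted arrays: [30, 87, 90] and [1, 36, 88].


Take 1 from B
Take 30 from A
Take 36 from B
Take 87 from A
Take 88 from B

Merged: [1, 30, 36, 87, 88, 90]


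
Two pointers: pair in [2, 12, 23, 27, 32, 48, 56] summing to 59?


lo=0(2)+hi=6(56)=58
lo=1(12)+hi=6(56)=68
lo=1(12)+hi=5(48)=60
lo=1(12)+hi=4(32)=44
lo=2(23)+hi=4(32)=55
lo=3(27)+hi=4(32)=59

Yes: 27+32=59


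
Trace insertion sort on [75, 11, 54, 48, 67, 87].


Initial: [75, 11, 54, 48, 67, 87]
Insert 11: [11, 75, 54, 48, 67, 87]
Insert 54: [11, 54, 75, 48, 67, 87]
Insert 48: [11, 48, 54, 75, 67, 87]
Insert 67: [11, 48, 54, 67, 75, 87]
Insert 87: [11, 48, 54, 67, 75, 87]

Sorted: [11, 48, 54, 67, 75, 87]


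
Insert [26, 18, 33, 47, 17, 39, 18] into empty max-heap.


Insert 26: [26]
Insert 18: [26, 18]
Insert 33: [33, 18, 26]
Insert 47: [47, 33, 26, 18]
Insert 17: [47, 33, 26, 18, 17]
Insert 39: [47, 33, 39, 18, 17, 26]
Insert 18: [47, 33, 39, 18, 17, 26, 18]

Final heap: [47, 33, 39, 18, 17, 26, 18]


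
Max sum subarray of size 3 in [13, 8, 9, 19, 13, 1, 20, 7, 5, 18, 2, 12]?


[0:3]: 30
[1:4]: 36
[2:5]: 41
[3:6]: 33
[4:7]: 34
[5:8]: 28
[6:9]: 32
[7:10]: 30
[8:11]: 25
[9:12]: 32

Max: 41 at [2:5]


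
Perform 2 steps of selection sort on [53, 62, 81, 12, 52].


Initial: [53, 62, 81, 12, 52]
Step 1: min=12 at 3
  Swap: [12, 62, 81, 53, 52]
Step 2: min=52 at 4
  Swap: [12, 52, 81, 53, 62]

After 2 steps: [12, 52, 81, 53, 62]


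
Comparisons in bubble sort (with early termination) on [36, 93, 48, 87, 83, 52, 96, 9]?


Algorithm: bubble sort (with early termination)
Input: [36, 93, 48, 87, 83, 52, 96, 9]
Sorted: [9, 36, 48, 52, 83, 87, 93, 96]

28


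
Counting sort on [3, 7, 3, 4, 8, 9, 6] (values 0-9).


Input: [3, 7, 3, 4, 8, 9, 6]
Counts: [0, 0, 0, 2, 1, 0, 1, 1, 1, 1]

Sorted: [3, 3, 4, 6, 7, 8, 9]


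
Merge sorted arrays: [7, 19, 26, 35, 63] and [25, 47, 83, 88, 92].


Take 7 from A
Take 19 from A
Take 25 from B
Take 26 from A
Take 35 from A
Take 47 from B
Take 63 from A

Merged: [7, 19, 25, 26, 35, 47, 63, 83, 88, 92]


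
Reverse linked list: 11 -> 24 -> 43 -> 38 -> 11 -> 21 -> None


Step 1: curr=11, set curr.next=prev(None) | reversed so far: 11
Step 2: curr=24, set curr.next=prev(11) | reversed so far: 24 -> 11
Step 3: curr=43, set curr.next=prev(24) | reversed so far: 43 -> 24 -> 11
Step 4: curr=38, set curr.next=prev(43) | reversed so far: 38 -> 43 -> 24 -> 11
Step 5: curr=11, set curr.next=prev(38) | reversed so far: 11 -> 38 -> 43 -> 24 -> 11
Step 6: curr=21, set curr.next=prev(11) | reversed so far: 21 -> 11 -> 38 -> 43 -> 24 -> 11

21 -> 11 -> 38 -> 43 -> 24 -> 11 -> None


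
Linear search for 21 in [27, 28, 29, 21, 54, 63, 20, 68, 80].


i=0: 27!=21
i=1: 28!=21
i=2: 29!=21
i=3: 21==21 found!

Found at 3, 4 comps


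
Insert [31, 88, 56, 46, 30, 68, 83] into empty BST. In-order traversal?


Insert 31: root
Insert 88: R from 31
Insert 56: R from 31 -> L from 88
Insert 46: R from 31 -> L from 88 -> L from 56
Insert 30: L from 31
Insert 68: R from 31 -> L from 88 -> R from 56
Insert 83: R from 31 -> L from 88 -> R from 56 -> R from 68

In-order: [30, 31, 46, 56, 68, 83, 88]


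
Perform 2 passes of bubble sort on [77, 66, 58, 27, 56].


Initial: [77, 66, 58, 27, 56]
Pass 1: [66, 58, 27, 56, 77] (4 swaps)
Pass 2: [58, 27, 56, 66, 77] (3 swaps)

After 2 passes: [58, 27, 56, 66, 77]


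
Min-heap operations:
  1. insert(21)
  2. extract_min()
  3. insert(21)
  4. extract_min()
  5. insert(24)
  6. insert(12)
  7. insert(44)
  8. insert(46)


insert(21) -> [21]
extract_min()->21, []
insert(21) -> [21]
extract_min()->21, []
insert(24) -> [24]
insert(12) -> [12, 24]
insert(44) -> [12, 24, 44]
insert(46) -> [12, 24, 44, 46]

Final heap: [12, 24, 44, 46]


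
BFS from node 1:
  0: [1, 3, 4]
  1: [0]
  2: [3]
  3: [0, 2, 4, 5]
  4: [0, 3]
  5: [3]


Visit 1, enqueue [0]
Visit 0, enqueue [3, 4]
Visit 3, enqueue [2, 5]
Visit 4, enqueue []
Visit 2, enqueue []
Visit 5, enqueue []

BFS order: [1, 0, 3, 4, 2, 5]


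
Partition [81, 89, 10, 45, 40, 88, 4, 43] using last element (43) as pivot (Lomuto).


Pivot: 43
  10 <= 43: swap -> [10, 89, 81, 45, 40, 88, 4, 43]
  40 <= 43: swap -> [10, 40, 81, 45, 89, 88, 4, 43]
  4 <= 43: swap -> [10, 40, 4, 45, 89, 88, 81, 43]
Place pivot at 3: [10, 40, 4, 43, 89, 88, 81, 45]

Partitioned: [10, 40, 4, 43, 89, 88, 81, 45]


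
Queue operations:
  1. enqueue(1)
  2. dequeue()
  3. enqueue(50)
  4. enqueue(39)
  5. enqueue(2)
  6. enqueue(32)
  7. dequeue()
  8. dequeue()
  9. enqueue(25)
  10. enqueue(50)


enqueue(1) -> [1]
dequeue()->1, []
enqueue(50) -> [50]
enqueue(39) -> [50, 39]
enqueue(2) -> [50, 39, 2]
enqueue(32) -> [50, 39, 2, 32]
dequeue()->50, [39, 2, 32]
dequeue()->39, [2, 32]
enqueue(25) -> [2, 32, 25]
enqueue(50) -> [2, 32, 25, 50]

Final queue: [2, 32, 25, 50]


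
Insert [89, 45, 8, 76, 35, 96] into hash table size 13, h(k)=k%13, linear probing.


Insert 89: h=11 -> slot 11
Insert 45: h=6 -> slot 6
Insert 8: h=8 -> slot 8
Insert 76: h=11, 1 probes -> slot 12
Insert 35: h=9 -> slot 9
Insert 96: h=5 -> slot 5

Table: [None, None, None, None, None, 96, 45, None, 8, 35, None, 89, 76]


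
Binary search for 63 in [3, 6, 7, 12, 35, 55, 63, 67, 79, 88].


Step 1: lo=0, hi=9, mid=4, val=35
Step 2: lo=5, hi=9, mid=7, val=67
Step 3: lo=5, hi=6, mid=5, val=55
Step 4: lo=6, hi=6, mid=6, val=63

Found at index 6


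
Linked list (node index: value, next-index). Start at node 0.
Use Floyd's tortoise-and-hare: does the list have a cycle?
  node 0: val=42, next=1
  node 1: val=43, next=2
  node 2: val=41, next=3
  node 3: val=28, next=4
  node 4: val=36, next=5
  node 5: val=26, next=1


Floyd's tortoise (slow, +1) and hare (fast, +2):
  init: slow=0, fast=0
  step 1: slow=1, fast=2
  step 2: slow=2, fast=4
  step 3: slow=3, fast=1
  step 4: slow=4, fast=3
  step 5: slow=5, fast=5
  slow == fast at node 5: cycle detected

Cycle: yes


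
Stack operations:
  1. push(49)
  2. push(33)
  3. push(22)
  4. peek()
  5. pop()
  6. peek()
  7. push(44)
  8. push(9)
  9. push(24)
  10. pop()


push(49) -> [49]
push(33) -> [49, 33]
push(22) -> [49, 33, 22]
peek()->22
pop()->22, [49, 33]
peek()->33
push(44) -> [49, 33, 44]
push(9) -> [49, 33, 44, 9]
push(24) -> [49, 33, 44, 9, 24]
pop()->24, [49, 33, 44, 9]

Final stack: [49, 33, 44, 9]


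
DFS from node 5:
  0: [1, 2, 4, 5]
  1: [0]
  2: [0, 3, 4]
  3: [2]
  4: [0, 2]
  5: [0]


Visit 5, push [0]
Visit 0, push [4, 2, 1]
Visit 1, push []
Visit 2, push [4, 3]
Visit 3, push []
Visit 4, push []

DFS order: [5, 0, 1, 2, 3, 4]


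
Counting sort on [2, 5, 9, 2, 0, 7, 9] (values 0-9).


Input: [2, 5, 9, 2, 0, 7, 9]
Counts: [1, 0, 2, 0, 0, 1, 0, 1, 0, 2]

Sorted: [0, 2, 2, 5, 7, 9, 9]


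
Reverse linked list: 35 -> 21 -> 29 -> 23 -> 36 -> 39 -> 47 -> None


Step 1: curr=35, set curr.next=prev(None) | reversed so far: 35
Step 2: curr=21, set curr.next=prev(35) | reversed so far: 21 -> 35
Step 3: curr=29, set curr.next=prev(21) | reversed so far: 29 -> 21 -> 35
Step 4: curr=23, set curr.next=prev(29) | reversed so far: 23 -> 29 -> 21 -> 35
Step 5: curr=36, set curr.next=prev(23) | reversed so far: 36 -> 23 -> 29 -> 21 -> 35
Step 6: curr=39, set curr.next=prev(36) | reversed so far: 39 -> 36 -> 23 -> 29 -> 21 -> 35
Step 7: curr=47, set curr.next=prev(39) | reversed so far: 47 -> 39 -> 36 -> 23 -> 29 -> 21 -> 35

47 -> 39 -> 36 -> 23 -> 29 -> 21 -> 35 -> None


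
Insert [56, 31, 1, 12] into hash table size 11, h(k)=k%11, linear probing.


Insert 56: h=1 -> slot 1
Insert 31: h=9 -> slot 9
Insert 1: h=1, 1 probes -> slot 2
Insert 12: h=1, 2 probes -> slot 3

Table: [None, 56, 1, 12, None, None, None, None, None, 31, None]


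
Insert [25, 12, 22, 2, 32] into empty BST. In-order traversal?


Insert 25: root
Insert 12: L from 25
Insert 22: L from 25 -> R from 12
Insert 2: L from 25 -> L from 12
Insert 32: R from 25

In-order: [2, 12, 22, 25, 32]


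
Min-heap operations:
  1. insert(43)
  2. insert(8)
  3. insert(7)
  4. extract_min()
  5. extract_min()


insert(43) -> [43]
insert(8) -> [8, 43]
insert(7) -> [7, 43, 8]
extract_min()->7, [8, 43]
extract_min()->8, [43]

Final heap: [43]


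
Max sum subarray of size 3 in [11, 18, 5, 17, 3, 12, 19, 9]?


[0:3]: 34
[1:4]: 40
[2:5]: 25
[3:6]: 32
[4:7]: 34
[5:8]: 40

Max: 40 at [1:4]


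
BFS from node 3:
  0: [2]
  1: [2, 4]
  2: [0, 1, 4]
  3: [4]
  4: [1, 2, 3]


Visit 3, enqueue [4]
Visit 4, enqueue [1, 2]
Visit 1, enqueue []
Visit 2, enqueue [0]
Visit 0, enqueue []

BFS order: [3, 4, 1, 2, 0]


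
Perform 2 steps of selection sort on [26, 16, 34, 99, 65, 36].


Initial: [26, 16, 34, 99, 65, 36]
Step 1: min=16 at 1
  Swap: [16, 26, 34, 99, 65, 36]
Step 2: min=26 at 1
  Swap: [16, 26, 34, 99, 65, 36]

After 2 steps: [16, 26, 34, 99, 65, 36]


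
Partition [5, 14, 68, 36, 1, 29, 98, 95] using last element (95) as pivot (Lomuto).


Pivot: 95
  5 <= 95: advance i (no swap)
  14 <= 95: advance i (no swap)
  68 <= 95: advance i (no swap)
  36 <= 95: advance i (no swap)
  1 <= 95: advance i (no swap)
  29 <= 95: advance i (no swap)
Place pivot at 6: [5, 14, 68, 36, 1, 29, 95, 98]

Partitioned: [5, 14, 68, 36, 1, 29, 95, 98]


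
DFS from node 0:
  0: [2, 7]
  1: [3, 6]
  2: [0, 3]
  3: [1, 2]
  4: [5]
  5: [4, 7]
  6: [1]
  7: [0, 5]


Visit 0, push [7, 2]
Visit 2, push [3]
Visit 3, push [1]
Visit 1, push [6]
Visit 6, push []
Visit 7, push [5]
Visit 5, push [4]
Visit 4, push []

DFS order: [0, 2, 3, 1, 6, 7, 5, 4]


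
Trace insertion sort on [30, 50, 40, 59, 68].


Initial: [30, 50, 40, 59, 68]
Insert 50: [30, 50, 40, 59, 68]
Insert 40: [30, 40, 50, 59, 68]
Insert 59: [30, 40, 50, 59, 68]
Insert 68: [30, 40, 50, 59, 68]

Sorted: [30, 40, 50, 59, 68]


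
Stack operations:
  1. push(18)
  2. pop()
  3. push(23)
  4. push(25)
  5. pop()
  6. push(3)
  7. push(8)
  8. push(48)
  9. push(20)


push(18) -> [18]
pop()->18, []
push(23) -> [23]
push(25) -> [23, 25]
pop()->25, [23]
push(3) -> [23, 3]
push(8) -> [23, 3, 8]
push(48) -> [23, 3, 8, 48]
push(20) -> [23, 3, 8, 48, 20]

Final stack: [23, 3, 8, 48, 20]


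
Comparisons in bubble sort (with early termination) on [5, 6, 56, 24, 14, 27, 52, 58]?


Algorithm: bubble sort (with early termination)
Input: [5, 6, 56, 24, 14, 27, 52, 58]
Sorted: [5, 6, 14, 24, 27, 52, 56, 58]

18


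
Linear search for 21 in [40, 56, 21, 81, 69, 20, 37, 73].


i=0: 40!=21
i=1: 56!=21
i=2: 21==21 found!

Found at 2, 3 comps


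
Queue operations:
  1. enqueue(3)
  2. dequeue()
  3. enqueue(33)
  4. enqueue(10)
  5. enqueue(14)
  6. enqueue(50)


enqueue(3) -> [3]
dequeue()->3, []
enqueue(33) -> [33]
enqueue(10) -> [33, 10]
enqueue(14) -> [33, 10, 14]
enqueue(50) -> [33, 10, 14, 50]

Final queue: [33, 10, 14, 50]


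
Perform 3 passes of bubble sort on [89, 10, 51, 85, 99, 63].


Initial: [89, 10, 51, 85, 99, 63]
Pass 1: [10, 51, 85, 89, 63, 99] (4 swaps)
Pass 2: [10, 51, 85, 63, 89, 99] (1 swaps)
Pass 3: [10, 51, 63, 85, 89, 99] (1 swaps)

After 3 passes: [10, 51, 63, 85, 89, 99]


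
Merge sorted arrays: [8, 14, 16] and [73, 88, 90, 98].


Take 8 from A
Take 14 from A
Take 16 from A

Merged: [8, 14, 16, 73, 88, 90, 98]


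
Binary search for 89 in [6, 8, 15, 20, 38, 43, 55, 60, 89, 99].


Step 1: lo=0, hi=9, mid=4, val=38
Step 2: lo=5, hi=9, mid=7, val=60
Step 3: lo=8, hi=9, mid=8, val=89

Found at index 8


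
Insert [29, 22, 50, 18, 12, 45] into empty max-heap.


Insert 29: [29]
Insert 22: [29, 22]
Insert 50: [50, 22, 29]
Insert 18: [50, 22, 29, 18]
Insert 12: [50, 22, 29, 18, 12]
Insert 45: [50, 22, 45, 18, 12, 29]

Final heap: [50, 22, 45, 18, 12, 29]


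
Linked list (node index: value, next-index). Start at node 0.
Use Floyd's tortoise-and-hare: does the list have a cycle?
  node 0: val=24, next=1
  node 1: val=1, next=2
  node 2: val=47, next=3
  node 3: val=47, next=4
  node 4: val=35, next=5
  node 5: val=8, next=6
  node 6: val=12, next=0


Floyd's tortoise (slow, +1) and hare (fast, +2):
  init: slow=0, fast=0
  step 1: slow=1, fast=2
  step 2: slow=2, fast=4
  step 3: slow=3, fast=6
  step 4: slow=4, fast=1
  step 5: slow=5, fast=3
  step 6: slow=6, fast=5
  step 7: slow=0, fast=0
  slow == fast at node 0: cycle detected

Cycle: yes


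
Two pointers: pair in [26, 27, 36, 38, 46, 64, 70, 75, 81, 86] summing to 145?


lo=0(26)+hi=9(86)=112
lo=1(27)+hi=9(86)=113
lo=2(36)+hi=9(86)=122
lo=3(38)+hi=9(86)=124
lo=4(46)+hi=9(86)=132
lo=5(64)+hi=9(86)=150
lo=5(64)+hi=8(81)=145

Yes: 64+81=145


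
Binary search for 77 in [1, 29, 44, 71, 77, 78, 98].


Step 1: lo=0, hi=6, mid=3, val=71
Step 2: lo=4, hi=6, mid=5, val=78
Step 3: lo=4, hi=4, mid=4, val=77

Found at index 4


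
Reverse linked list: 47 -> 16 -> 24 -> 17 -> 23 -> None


Step 1: curr=47, set curr.next=prev(None) | reversed so far: 47
Step 2: curr=16, set curr.next=prev(47) | reversed so far: 16 -> 47
Step 3: curr=24, set curr.next=prev(16) | reversed so far: 24 -> 16 -> 47
Step 4: curr=17, set curr.next=prev(24) | reversed so far: 17 -> 24 -> 16 -> 47
Step 5: curr=23, set curr.next=prev(17) | reversed so far: 23 -> 17 -> 24 -> 16 -> 47

23 -> 17 -> 24 -> 16 -> 47 -> None


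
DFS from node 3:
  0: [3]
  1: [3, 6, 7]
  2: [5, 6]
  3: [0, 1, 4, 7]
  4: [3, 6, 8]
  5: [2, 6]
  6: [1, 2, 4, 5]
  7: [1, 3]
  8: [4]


Visit 3, push [7, 4, 1, 0]
Visit 0, push []
Visit 1, push [7, 6]
Visit 6, push [5, 4, 2]
Visit 2, push [5]
Visit 5, push []
Visit 4, push [8]
Visit 8, push []
Visit 7, push []

DFS order: [3, 0, 1, 6, 2, 5, 4, 8, 7]


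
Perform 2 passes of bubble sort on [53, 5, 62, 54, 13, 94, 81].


Initial: [53, 5, 62, 54, 13, 94, 81]
Pass 1: [5, 53, 54, 13, 62, 81, 94] (4 swaps)
Pass 2: [5, 53, 13, 54, 62, 81, 94] (1 swaps)

After 2 passes: [5, 53, 13, 54, 62, 81, 94]


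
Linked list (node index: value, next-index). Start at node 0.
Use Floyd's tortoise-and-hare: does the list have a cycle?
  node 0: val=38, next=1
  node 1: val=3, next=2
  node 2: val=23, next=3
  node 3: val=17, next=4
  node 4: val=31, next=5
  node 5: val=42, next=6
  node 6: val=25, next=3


Floyd's tortoise (slow, +1) and hare (fast, +2):
  init: slow=0, fast=0
  step 1: slow=1, fast=2
  step 2: slow=2, fast=4
  step 3: slow=3, fast=6
  step 4: slow=4, fast=4
  slow == fast at node 4: cycle detected

Cycle: yes


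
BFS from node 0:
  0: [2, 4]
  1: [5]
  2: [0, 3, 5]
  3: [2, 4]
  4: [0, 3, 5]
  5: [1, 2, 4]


Visit 0, enqueue [2, 4]
Visit 2, enqueue [3, 5]
Visit 4, enqueue []
Visit 3, enqueue []
Visit 5, enqueue [1]
Visit 1, enqueue []

BFS order: [0, 2, 4, 3, 5, 1]


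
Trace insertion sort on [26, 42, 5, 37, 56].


Initial: [26, 42, 5, 37, 56]
Insert 42: [26, 42, 5, 37, 56]
Insert 5: [5, 26, 42, 37, 56]
Insert 37: [5, 26, 37, 42, 56]
Insert 56: [5, 26, 37, 42, 56]

Sorted: [5, 26, 37, 42, 56]


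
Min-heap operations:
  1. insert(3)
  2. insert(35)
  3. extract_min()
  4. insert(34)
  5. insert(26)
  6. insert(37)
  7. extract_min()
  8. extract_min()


insert(3) -> [3]
insert(35) -> [3, 35]
extract_min()->3, [35]
insert(34) -> [34, 35]
insert(26) -> [26, 35, 34]
insert(37) -> [26, 35, 34, 37]
extract_min()->26, [34, 35, 37]
extract_min()->34, [35, 37]

Final heap: [35, 37]


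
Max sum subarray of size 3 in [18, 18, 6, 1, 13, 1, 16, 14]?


[0:3]: 42
[1:4]: 25
[2:5]: 20
[3:6]: 15
[4:7]: 30
[5:8]: 31

Max: 42 at [0:3]


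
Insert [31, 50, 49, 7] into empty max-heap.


Insert 31: [31]
Insert 50: [50, 31]
Insert 49: [50, 31, 49]
Insert 7: [50, 31, 49, 7]

Final heap: [50, 31, 49, 7]


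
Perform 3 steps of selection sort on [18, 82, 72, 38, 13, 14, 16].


Initial: [18, 82, 72, 38, 13, 14, 16]
Step 1: min=13 at 4
  Swap: [13, 82, 72, 38, 18, 14, 16]
Step 2: min=14 at 5
  Swap: [13, 14, 72, 38, 18, 82, 16]
Step 3: min=16 at 6
  Swap: [13, 14, 16, 38, 18, 82, 72]

After 3 steps: [13, 14, 16, 38, 18, 82, 72]


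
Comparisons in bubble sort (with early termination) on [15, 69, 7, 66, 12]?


Algorithm: bubble sort (with early termination)
Input: [15, 69, 7, 66, 12]
Sorted: [7, 12, 15, 66, 69]

10


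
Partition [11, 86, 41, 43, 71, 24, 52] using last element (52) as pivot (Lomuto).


Pivot: 52
  11 <= 52: advance i (no swap)
  41 <= 52: swap -> [11, 41, 86, 43, 71, 24, 52]
  43 <= 52: swap -> [11, 41, 43, 86, 71, 24, 52]
  24 <= 52: swap -> [11, 41, 43, 24, 71, 86, 52]
Place pivot at 4: [11, 41, 43, 24, 52, 86, 71]

Partitioned: [11, 41, 43, 24, 52, 86, 71]


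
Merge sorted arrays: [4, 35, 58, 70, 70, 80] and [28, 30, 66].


Take 4 from A
Take 28 from B
Take 30 from B
Take 35 from A
Take 58 from A
Take 66 from B

Merged: [4, 28, 30, 35, 58, 66, 70, 70, 80]


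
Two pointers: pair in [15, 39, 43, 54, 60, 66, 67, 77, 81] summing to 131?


lo=0(15)+hi=8(81)=96
lo=1(39)+hi=8(81)=120
lo=2(43)+hi=8(81)=124
lo=3(54)+hi=8(81)=135
lo=3(54)+hi=7(77)=131

Yes: 54+77=131


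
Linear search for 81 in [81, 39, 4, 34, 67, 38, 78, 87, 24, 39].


i=0: 81==81 found!

Found at 0, 1 comps


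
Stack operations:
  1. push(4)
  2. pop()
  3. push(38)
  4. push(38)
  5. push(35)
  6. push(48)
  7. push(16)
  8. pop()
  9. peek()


push(4) -> [4]
pop()->4, []
push(38) -> [38]
push(38) -> [38, 38]
push(35) -> [38, 38, 35]
push(48) -> [38, 38, 35, 48]
push(16) -> [38, 38, 35, 48, 16]
pop()->16, [38, 38, 35, 48]
peek()->48

Final stack: [38, 38, 35, 48]


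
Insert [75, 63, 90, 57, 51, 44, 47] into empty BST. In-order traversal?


Insert 75: root
Insert 63: L from 75
Insert 90: R from 75
Insert 57: L from 75 -> L from 63
Insert 51: L from 75 -> L from 63 -> L from 57
Insert 44: L from 75 -> L from 63 -> L from 57 -> L from 51
Insert 47: L from 75 -> L from 63 -> L from 57 -> L from 51 -> R from 44

In-order: [44, 47, 51, 57, 63, 75, 90]


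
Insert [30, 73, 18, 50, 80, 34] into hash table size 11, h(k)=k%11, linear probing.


Insert 30: h=8 -> slot 8
Insert 73: h=7 -> slot 7
Insert 18: h=7, 2 probes -> slot 9
Insert 50: h=6 -> slot 6
Insert 80: h=3 -> slot 3
Insert 34: h=1 -> slot 1

Table: [None, 34, None, 80, None, None, 50, 73, 30, 18, None]


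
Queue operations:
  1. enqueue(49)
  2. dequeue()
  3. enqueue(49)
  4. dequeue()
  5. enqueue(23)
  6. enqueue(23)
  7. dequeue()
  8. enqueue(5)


enqueue(49) -> [49]
dequeue()->49, []
enqueue(49) -> [49]
dequeue()->49, []
enqueue(23) -> [23]
enqueue(23) -> [23, 23]
dequeue()->23, [23]
enqueue(5) -> [23, 5]

Final queue: [23, 5]


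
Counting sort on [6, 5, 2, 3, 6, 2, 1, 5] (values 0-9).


Input: [6, 5, 2, 3, 6, 2, 1, 5]
Counts: [0, 1, 2, 1, 0, 2, 2, 0, 0, 0]

Sorted: [1, 2, 2, 3, 5, 5, 6, 6]


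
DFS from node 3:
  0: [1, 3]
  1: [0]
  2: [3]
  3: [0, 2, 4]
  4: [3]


Visit 3, push [4, 2, 0]
Visit 0, push [1]
Visit 1, push []
Visit 2, push []
Visit 4, push []

DFS order: [3, 0, 1, 2, 4]


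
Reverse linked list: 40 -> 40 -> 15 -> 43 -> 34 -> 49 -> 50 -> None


Step 1: curr=40, set curr.next=prev(None) | reversed so far: 40
Step 2: curr=40, set curr.next=prev(40) | reversed so far: 40 -> 40
Step 3: curr=15, set curr.next=prev(40) | reversed so far: 15 -> 40 -> 40
Step 4: curr=43, set curr.next=prev(15) | reversed so far: 43 -> 15 -> 40 -> 40
Step 5: curr=34, set curr.next=prev(43) | reversed so far: 34 -> 43 -> 15 -> 40 -> 40
Step 6: curr=49, set curr.next=prev(34) | reversed so far: 49 -> 34 -> 43 -> 15 -> 40 -> 40
Step 7: curr=50, set curr.next=prev(49) | reversed so far: 50 -> 49 -> 34 -> 43 -> 15 -> 40 -> 40

50 -> 49 -> 34 -> 43 -> 15 -> 40 -> 40 -> None


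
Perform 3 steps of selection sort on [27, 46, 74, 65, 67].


Initial: [27, 46, 74, 65, 67]
Step 1: min=27 at 0
  Swap: [27, 46, 74, 65, 67]
Step 2: min=46 at 1
  Swap: [27, 46, 74, 65, 67]
Step 3: min=65 at 3
  Swap: [27, 46, 65, 74, 67]

After 3 steps: [27, 46, 65, 74, 67]


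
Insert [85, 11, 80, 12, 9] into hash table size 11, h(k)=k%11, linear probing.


Insert 85: h=8 -> slot 8
Insert 11: h=0 -> slot 0
Insert 80: h=3 -> slot 3
Insert 12: h=1 -> slot 1
Insert 9: h=9 -> slot 9

Table: [11, 12, None, 80, None, None, None, None, 85, 9, None]


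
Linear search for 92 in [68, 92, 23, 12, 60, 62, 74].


i=0: 68!=92
i=1: 92==92 found!

Found at 1, 2 comps


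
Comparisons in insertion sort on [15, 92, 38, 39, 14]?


Algorithm: insertion sort
Input: [15, 92, 38, 39, 14]
Sorted: [14, 15, 38, 39, 92]

9
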